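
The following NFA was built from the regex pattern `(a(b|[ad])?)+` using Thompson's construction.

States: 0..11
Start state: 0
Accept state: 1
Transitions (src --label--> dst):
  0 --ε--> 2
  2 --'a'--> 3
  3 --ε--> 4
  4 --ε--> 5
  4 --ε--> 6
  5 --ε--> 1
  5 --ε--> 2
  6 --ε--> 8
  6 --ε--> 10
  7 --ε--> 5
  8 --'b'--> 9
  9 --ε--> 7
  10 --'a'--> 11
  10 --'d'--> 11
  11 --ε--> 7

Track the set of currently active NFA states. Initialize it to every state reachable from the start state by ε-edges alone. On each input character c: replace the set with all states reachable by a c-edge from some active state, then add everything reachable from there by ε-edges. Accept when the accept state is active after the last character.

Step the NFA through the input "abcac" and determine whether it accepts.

S₀ = ε-closure({0}) = {0,2}
'a' @ 1: {1,2,3,4,5,6,8,10}  (accept∈set)
'b' @ 2: {1,2,5,7,9}  (accept∈set)
'c' @ 3: {}  — no active states
rest 'ac' ignored (set empty)
end set {} — state 1 not in

Answer: REJECT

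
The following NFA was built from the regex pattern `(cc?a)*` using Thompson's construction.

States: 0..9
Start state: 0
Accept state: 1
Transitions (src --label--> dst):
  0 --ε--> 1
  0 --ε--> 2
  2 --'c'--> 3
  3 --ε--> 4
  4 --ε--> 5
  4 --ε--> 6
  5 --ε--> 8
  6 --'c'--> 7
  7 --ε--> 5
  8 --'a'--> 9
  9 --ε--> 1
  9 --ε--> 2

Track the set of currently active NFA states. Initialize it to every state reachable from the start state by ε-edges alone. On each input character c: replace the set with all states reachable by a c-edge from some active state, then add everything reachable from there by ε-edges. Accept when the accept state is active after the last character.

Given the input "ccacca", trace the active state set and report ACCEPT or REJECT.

S₀ = ε-closure({0}) = {0,1,2}
'c' @ 1: {3,4,5,6,8}
'c' @ 2: {5,7,8}
'a' @ 3: {1,2,9}  ✓accept
'c' @ 4: {3,4,5,6,8}
'c' @ 5: {5,7,8}
'a' @ 6: {1,2,9}  ✓accept
final: {1,2,9}; accept 1 in set

Answer: ACCEPT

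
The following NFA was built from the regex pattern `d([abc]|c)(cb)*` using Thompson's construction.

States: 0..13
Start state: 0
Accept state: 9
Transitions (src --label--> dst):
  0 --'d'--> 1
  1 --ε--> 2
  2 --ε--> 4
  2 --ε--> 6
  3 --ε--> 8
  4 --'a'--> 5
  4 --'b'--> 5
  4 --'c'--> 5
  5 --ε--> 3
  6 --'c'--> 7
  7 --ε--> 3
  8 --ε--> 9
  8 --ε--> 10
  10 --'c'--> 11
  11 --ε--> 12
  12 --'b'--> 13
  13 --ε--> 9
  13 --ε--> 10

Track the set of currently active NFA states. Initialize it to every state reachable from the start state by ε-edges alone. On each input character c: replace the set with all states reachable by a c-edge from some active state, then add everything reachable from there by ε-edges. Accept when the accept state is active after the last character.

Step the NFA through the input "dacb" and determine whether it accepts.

start: ε-closure({0}) = {0}
'd' @ 1: {1,2,4,6}
'a' @ 2: {3,5,8,9,10}  (accept∈set)
'c' @ 3: {11,12}
'b' @ 4: {9,10,13}  (accept∈set)
after full input: {9,10,13}  (accept=9 in)

Answer: ACCEPT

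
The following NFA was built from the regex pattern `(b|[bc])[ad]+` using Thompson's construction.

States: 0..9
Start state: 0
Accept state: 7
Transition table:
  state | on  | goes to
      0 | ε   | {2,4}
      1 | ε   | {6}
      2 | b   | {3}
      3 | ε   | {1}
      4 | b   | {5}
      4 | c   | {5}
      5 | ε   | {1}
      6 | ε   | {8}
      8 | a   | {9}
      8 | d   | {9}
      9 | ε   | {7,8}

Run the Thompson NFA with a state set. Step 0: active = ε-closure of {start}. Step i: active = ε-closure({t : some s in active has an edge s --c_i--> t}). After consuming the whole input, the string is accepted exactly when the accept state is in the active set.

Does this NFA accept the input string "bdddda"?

S₀ = ε-closure({0}) = {0,2,4}
'b' @ 1: {1,3,5,6,8}
'd' @ 2: {7,8,9}  ✓accept
'd' @ 3: {7,8,9}  ✓accept
'd' @ 4: {7,8,9}  ✓accept
'd' @ 5: {7,8,9}  ✓accept
'a' @ 6: {7,8,9}  ✓accept
end set {7,8,9} — state 7 in

Answer: ACCEPT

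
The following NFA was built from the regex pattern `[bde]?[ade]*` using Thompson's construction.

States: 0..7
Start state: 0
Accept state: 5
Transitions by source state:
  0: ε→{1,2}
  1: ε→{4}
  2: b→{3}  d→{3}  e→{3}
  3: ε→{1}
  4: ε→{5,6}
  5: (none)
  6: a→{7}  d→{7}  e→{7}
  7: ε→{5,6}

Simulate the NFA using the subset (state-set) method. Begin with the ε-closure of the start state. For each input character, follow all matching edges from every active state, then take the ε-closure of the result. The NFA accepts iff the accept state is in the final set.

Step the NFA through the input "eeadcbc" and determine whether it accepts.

start: ε-closure({0}) = {0,1,2,4,5,6}
'e' @ 1: {1,3,4,5,6,7}  (accept∈set)
'e' @ 2: {5,6,7}  (accept∈set)
'a' @ 3: {5,6,7}  (accept∈set)
'd' @ 4: {5,6,7}  (accept∈set)
'c' @ 5: {}  — state set empty
rest 'bc' ignored (set empty)
after full input: {}  (accept=5 not in)

Answer: REJECT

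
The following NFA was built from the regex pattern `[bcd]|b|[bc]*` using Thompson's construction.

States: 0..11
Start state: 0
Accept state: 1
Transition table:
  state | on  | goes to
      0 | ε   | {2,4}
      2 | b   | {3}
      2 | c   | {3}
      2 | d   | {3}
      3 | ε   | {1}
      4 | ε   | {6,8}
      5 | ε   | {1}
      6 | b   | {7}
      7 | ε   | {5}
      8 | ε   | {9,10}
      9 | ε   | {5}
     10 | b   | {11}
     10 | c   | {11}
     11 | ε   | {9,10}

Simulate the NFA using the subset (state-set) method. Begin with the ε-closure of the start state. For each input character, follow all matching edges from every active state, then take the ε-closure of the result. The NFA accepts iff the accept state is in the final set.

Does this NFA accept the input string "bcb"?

start: ε-closure({0}) = {0,1,2,4,5,6,8,9,10}
'b' @ 1: {1,3,5,7,9,10,11}  [accepting]
'c' @ 2: {1,5,9,10,11}  [accepting]
'b' @ 3: {1,5,9,10,11}  [accepting]
end set {1,5,9,10,11} — state 1 in

Answer: ACCEPT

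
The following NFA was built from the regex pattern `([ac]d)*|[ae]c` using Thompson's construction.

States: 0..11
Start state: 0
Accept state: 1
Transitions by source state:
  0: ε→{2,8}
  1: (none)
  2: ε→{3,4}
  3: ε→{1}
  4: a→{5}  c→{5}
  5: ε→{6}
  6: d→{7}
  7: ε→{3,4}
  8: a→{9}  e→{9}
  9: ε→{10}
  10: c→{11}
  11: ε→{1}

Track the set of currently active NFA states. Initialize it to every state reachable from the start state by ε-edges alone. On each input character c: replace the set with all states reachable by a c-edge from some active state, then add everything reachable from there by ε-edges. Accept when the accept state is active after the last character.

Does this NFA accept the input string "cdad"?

start: ε-closure({0}) = {0,1,2,3,4,8}
'c' @ 1: {5,6}
'd' @ 2: {1,3,4,7}  ✓accept
'a' @ 3: {5,6}
'd' @ 4: {1,3,4,7}  ✓accept
final: {1,3,4,7}; accept 1 in set

Answer: ACCEPT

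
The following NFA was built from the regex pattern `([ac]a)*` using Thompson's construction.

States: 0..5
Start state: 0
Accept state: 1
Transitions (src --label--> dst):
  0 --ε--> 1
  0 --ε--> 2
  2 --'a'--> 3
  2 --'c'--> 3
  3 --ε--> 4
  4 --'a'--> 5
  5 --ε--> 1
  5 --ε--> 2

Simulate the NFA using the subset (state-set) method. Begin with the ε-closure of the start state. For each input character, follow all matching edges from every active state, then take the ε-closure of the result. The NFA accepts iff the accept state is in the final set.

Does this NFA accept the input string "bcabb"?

Answer: REJECT

Derivation:
initial (ε-close {0}): {0,1,2}
'b' @ 1: {}  — state set empty
rest 'cabb' ignored (set empty)
end set {} — state 1 not in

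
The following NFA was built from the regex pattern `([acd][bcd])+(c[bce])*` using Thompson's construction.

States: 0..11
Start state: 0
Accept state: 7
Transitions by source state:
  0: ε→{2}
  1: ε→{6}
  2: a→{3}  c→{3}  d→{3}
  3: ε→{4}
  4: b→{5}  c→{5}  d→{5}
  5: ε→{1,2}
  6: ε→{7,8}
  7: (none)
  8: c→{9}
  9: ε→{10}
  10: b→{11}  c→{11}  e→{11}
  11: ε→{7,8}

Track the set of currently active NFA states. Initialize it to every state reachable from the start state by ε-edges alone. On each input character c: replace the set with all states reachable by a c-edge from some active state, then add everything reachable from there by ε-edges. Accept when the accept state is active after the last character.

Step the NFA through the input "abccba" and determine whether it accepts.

S₀ = ε-closure({0}) = {0,2}
'a' @ 1: {3,4}
'b' @ 2: {1,2,5,6,7,8}  ✓accept
'c' @ 3: {3,4,9,10}
'c' @ 4: {1,2,5,6,7,8,11}  ✓accept
'b' @ 5: {}  — no active states
rest 'a' ignored (set empty)
end set {} — state 7 not in

Answer: REJECT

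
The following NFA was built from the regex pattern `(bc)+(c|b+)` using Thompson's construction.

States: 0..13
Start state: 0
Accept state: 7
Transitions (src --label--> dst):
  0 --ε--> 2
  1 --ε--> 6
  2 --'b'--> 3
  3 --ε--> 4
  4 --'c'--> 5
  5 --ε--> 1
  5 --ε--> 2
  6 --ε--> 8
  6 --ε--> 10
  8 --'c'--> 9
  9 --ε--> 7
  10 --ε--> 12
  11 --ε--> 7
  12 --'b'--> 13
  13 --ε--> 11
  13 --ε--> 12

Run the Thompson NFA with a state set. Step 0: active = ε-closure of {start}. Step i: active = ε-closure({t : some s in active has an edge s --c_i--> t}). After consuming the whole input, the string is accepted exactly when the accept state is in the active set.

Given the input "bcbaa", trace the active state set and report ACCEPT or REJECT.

Answer: REJECT

Derivation:
S₀ = ε-closure({0}) = {0,2}
'b' @ 1: {3,4}
'c' @ 2: {1,2,5,6,8,10,12}
'b' @ 3: {3,4,7,11,12,13}  ✓accept
'a' @ 4: {}  — no active states
rest 'a' ignored (set empty)
after full input: {}  (accept=7 not in)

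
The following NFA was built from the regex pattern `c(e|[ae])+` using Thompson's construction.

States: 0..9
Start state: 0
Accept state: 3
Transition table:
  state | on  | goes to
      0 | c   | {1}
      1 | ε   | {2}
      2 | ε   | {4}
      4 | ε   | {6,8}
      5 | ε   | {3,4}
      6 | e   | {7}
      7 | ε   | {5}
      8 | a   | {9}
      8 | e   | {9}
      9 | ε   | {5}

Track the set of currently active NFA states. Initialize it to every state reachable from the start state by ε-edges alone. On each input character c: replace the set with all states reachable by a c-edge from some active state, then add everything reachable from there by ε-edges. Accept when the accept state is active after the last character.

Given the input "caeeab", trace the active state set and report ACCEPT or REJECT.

S₀ = ε-closure({0}) = {0}
'c' @ 1: {1,2,4,6,8}
'a' @ 2: {3,4,5,6,8,9}  (accept∈set)
'e' @ 3: {3,4,5,6,7,8,9}  (accept∈set)
'e' @ 4: {3,4,5,6,7,8,9}  (accept∈set)
'a' @ 5: {3,4,5,6,8,9}  (accept∈set)
'b' @ 6: {}  — no active states
final: {}; accept 3 not in set

Answer: REJECT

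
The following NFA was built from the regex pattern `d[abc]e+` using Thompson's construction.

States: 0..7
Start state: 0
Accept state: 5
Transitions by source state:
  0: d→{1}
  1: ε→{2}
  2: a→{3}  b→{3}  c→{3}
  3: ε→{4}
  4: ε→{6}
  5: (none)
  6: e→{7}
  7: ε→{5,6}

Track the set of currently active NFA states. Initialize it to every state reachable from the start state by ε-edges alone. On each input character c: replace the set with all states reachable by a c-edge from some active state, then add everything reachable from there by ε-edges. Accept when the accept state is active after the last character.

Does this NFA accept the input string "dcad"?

Answer: REJECT

Steps:
start: ε-closure({0}) = {0}
'd' @ 1: {1,2}
'c' @ 2: {3,4,6}
'a' @ 3: {}  — state set empty
rest 'd' ignored (set empty)
after full input: {}  (accept=5 not in)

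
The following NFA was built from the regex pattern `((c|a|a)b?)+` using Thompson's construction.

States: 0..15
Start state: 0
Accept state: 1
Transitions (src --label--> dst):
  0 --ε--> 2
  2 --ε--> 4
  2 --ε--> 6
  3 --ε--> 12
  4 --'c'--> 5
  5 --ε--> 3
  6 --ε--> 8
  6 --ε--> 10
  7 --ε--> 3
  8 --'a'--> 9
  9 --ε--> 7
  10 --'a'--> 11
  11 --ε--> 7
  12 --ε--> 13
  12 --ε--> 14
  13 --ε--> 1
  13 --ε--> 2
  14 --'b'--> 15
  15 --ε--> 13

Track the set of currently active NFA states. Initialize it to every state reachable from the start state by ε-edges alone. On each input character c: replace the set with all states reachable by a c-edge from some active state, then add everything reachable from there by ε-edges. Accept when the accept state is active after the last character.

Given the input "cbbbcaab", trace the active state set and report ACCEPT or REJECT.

Answer: REJECT

Derivation:
initial (ε-close {0}): {0,2,4,6,8,10}
'c' @ 1: {1,2,3,4,5,6,8,10,12,13,14}  ✓accept
'b' @ 2: {1,2,4,6,8,10,13,15}  ✓accept
'b' @ 3: {}  — dead — no transitions
rest 'bcaab' ignored (set empty)
after full input: {}  (accept=1 not in)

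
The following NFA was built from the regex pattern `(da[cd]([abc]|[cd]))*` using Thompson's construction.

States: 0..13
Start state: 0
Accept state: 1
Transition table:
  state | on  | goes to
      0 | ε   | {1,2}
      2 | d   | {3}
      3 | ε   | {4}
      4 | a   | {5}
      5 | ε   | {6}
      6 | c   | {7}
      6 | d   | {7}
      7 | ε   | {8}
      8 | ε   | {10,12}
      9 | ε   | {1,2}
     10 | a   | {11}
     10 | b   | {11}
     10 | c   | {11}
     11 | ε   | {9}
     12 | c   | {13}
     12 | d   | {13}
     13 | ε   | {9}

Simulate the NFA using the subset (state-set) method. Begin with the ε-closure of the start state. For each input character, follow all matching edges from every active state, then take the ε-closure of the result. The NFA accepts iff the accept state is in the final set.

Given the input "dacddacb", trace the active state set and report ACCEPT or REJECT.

S₀ = ε-closure({0}) = {0,1,2}
'd' @ 1: {3,4}
'a' @ 2: {5,6}
'c' @ 3: {7,8,10,12}
'd' @ 4: {1,2,9,13}  [accepting]
'd' @ 5: {3,4}
'a' @ 6: {5,6}
'c' @ 7: {7,8,10,12}
'b' @ 8: {1,2,9,11}  [accepting]
after full input: {1,2,9,11}  (accept=1 in)

Answer: ACCEPT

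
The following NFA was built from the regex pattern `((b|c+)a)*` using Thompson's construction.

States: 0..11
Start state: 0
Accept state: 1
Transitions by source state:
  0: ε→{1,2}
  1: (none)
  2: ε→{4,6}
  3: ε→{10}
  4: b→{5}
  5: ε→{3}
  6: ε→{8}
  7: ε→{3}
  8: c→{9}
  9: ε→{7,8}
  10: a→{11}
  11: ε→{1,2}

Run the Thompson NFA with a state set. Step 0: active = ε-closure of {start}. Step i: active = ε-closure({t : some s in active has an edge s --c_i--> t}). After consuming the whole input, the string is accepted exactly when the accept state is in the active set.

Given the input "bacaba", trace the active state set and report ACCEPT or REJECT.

S₀ = ε-closure({0}) = {0,1,2,4,6,8}
'b' @ 1: {3,5,10}
'a' @ 2: {1,2,4,6,8,11}  ✓accept
'c' @ 3: {3,7,8,9,10}
'a' @ 4: {1,2,4,6,8,11}  ✓accept
'b' @ 5: {3,5,10}
'a' @ 6: {1,2,4,6,8,11}  ✓accept
final: {1,2,4,6,8,11}; accept 1 in set

Answer: ACCEPT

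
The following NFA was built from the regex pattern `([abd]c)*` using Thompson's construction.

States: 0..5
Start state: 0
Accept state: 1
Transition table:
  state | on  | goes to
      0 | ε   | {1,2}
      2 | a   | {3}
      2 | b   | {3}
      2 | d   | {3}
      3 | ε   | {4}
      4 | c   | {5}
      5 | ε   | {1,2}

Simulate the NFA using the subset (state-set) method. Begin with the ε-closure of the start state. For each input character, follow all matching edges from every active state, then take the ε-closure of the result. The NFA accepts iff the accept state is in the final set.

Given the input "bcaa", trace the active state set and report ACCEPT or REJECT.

Answer: REJECT

Steps:
S₀ = ε-closure({0}) = {0,1,2}
'b' @ 1: {3,4}
'c' @ 2: {1,2,5}  ✓accept
'a' @ 3: {3,4}
'a' @ 4: {}  — no active states
end set {} — state 1 not in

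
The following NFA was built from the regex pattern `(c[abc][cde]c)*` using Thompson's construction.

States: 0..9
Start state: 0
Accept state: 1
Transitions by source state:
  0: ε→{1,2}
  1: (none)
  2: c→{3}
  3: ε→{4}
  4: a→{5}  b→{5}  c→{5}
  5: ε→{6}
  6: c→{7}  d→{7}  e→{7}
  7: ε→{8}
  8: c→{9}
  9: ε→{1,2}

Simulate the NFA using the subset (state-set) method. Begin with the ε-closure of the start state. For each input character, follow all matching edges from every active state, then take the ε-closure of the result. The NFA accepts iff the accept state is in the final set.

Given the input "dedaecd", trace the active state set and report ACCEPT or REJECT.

Answer: REJECT

Steps:
S₀ = ε-closure({0}) = {0,1,2}
'd' @ 1: {}  — no active states
rest 'edaecd' ignored (set empty)
after full input: {}  (accept=1 not in)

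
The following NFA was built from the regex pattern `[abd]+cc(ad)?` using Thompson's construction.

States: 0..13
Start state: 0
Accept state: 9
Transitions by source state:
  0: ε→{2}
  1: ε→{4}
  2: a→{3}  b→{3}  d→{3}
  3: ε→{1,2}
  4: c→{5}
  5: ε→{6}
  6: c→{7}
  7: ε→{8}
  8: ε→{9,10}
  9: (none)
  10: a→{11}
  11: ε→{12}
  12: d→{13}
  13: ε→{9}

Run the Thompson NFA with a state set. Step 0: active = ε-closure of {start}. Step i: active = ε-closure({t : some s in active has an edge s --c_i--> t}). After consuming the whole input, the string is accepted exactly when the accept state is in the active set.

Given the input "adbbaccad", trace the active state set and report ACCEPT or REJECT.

S₀ = ε-closure({0}) = {0,2}
'a' @ 1: {1,2,3,4}
'd' @ 2: {1,2,3,4}
'b' @ 3: {1,2,3,4}
'b' @ 4: {1,2,3,4}
'a' @ 5: {1,2,3,4}
'c' @ 6: {5,6}
'c' @ 7: {7,8,9,10}  [accepting]
'a' @ 8: {11,12}
'd' @ 9: {9,13}  [accepting]
after full input: {9,13}  (accept=9 in)

Answer: ACCEPT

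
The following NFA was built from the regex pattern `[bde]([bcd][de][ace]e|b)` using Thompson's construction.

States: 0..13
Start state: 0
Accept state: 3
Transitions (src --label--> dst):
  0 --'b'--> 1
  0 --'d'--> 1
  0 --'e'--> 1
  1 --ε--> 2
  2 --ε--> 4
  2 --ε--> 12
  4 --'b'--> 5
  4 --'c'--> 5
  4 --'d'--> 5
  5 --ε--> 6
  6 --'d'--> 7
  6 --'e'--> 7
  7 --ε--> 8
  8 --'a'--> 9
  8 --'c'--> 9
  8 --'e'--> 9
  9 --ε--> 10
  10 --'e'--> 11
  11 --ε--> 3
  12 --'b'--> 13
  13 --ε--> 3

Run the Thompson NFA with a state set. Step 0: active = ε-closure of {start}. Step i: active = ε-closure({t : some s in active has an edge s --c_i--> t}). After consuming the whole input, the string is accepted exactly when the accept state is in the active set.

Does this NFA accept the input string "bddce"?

Answer: ACCEPT

Steps:
S₀ = ε-closure({0}) = {0}
'b' @ 1: {1,2,4,12}
'd' @ 2: {5,6}
'd' @ 3: {7,8}
'c' @ 4: {9,10}
'e' @ 5: {3,11}  [accepting]
after full input: {3,11}  (accept=3 in)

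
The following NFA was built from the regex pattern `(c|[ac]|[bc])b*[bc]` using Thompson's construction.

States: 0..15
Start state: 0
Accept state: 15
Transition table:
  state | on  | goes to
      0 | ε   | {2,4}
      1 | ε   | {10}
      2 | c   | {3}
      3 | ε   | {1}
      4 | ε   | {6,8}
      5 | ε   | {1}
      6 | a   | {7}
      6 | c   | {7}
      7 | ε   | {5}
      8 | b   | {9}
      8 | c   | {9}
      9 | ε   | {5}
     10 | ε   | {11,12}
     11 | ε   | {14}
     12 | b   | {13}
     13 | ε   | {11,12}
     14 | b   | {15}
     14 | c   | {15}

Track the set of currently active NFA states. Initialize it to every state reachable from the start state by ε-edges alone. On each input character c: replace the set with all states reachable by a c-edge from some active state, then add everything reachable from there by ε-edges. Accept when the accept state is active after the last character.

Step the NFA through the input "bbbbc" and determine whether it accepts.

start: ε-closure({0}) = {0,2,4,6,8}
'b' @ 1: {1,5,9,10,11,12,14}
'b' @ 2: {11,12,13,14,15}  [accepting]
'b' @ 3: {11,12,13,14,15}  [accepting]
'b' @ 4: {11,12,13,14,15}  [accepting]
'c' @ 5: {15}  [accepting]
end set {15} — state 15 in

Answer: ACCEPT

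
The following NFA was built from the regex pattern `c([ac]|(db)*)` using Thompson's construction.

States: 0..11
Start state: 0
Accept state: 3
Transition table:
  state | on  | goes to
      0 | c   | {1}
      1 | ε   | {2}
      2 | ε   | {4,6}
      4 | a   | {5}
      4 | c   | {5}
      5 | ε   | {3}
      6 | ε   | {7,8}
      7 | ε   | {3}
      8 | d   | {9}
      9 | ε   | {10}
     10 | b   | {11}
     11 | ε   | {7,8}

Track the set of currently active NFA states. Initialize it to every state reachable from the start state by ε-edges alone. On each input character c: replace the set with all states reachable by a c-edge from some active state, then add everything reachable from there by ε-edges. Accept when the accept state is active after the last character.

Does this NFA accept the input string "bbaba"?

Answer: REJECT

Derivation:
start: ε-closure({0}) = {0}
'b' @ 1: {}  — no active states
rest 'baba' ignored (set empty)
final: {}; accept 3 not in set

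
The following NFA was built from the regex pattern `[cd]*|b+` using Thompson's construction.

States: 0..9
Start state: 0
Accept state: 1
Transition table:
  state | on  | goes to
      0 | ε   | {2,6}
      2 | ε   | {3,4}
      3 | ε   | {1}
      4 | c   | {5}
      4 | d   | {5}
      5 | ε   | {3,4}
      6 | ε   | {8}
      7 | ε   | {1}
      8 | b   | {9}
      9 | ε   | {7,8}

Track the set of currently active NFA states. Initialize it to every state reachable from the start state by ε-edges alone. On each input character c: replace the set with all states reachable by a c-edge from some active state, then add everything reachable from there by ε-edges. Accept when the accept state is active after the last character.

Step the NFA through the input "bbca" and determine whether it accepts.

Answer: REJECT

Trace:
initial (ε-close {0}): {0,1,2,3,4,6,8}
'b' @ 1: {1,7,8,9}  (accept∈set)
'b' @ 2: {1,7,8,9}  (accept∈set)
'c' @ 3: {}  — no active states
rest 'a' ignored (set empty)
end set {} — state 1 not in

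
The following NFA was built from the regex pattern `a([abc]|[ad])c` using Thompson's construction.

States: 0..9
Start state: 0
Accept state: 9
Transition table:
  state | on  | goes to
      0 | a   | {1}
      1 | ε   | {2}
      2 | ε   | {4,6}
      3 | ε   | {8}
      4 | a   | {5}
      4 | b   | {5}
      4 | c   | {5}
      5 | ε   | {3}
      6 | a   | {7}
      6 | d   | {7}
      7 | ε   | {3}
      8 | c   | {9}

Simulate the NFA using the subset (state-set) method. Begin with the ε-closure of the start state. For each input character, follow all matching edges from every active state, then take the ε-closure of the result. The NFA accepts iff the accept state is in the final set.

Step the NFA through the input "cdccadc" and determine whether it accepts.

Answer: REJECT

Derivation:
initial (ε-close {0}): {0}
'c' @ 1: {}  — state set empty
rest 'dccadc' ignored (set empty)
final: {}; accept 9 not in set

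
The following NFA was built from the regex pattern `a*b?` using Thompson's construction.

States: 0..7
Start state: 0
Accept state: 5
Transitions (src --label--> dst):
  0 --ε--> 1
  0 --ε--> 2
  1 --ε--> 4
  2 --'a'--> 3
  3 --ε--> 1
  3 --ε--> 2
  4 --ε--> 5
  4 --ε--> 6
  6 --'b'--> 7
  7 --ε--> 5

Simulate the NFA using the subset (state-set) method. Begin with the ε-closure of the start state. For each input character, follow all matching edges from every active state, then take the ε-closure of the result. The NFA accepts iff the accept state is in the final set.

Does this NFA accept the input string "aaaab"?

Answer: ACCEPT

Trace:
S₀ = ε-closure({0}) = {0,1,2,4,5,6}
'a' @ 1: {1,2,3,4,5,6}  ✓accept
'a' @ 2: {1,2,3,4,5,6}  ✓accept
'a' @ 3: {1,2,3,4,5,6}  ✓accept
'a' @ 4: {1,2,3,4,5,6}  ✓accept
'b' @ 5: {5,7}  ✓accept
final: {5,7}; accept 5 in set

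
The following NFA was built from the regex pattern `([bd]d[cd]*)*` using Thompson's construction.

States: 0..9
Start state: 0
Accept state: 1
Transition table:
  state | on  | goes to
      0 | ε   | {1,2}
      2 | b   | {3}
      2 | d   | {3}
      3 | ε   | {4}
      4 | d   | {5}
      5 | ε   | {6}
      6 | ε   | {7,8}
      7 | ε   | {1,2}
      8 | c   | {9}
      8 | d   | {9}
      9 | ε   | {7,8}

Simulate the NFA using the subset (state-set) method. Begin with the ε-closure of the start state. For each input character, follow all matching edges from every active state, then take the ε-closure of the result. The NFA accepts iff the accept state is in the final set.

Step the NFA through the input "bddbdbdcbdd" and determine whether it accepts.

initial (ε-close {0}): {0,1,2}
'b' @ 1: {3,4}
'd' @ 2: {1,2,5,6,7,8}  [accepting]
'd' @ 3: {1,2,3,4,7,8,9}  [accepting]
'b' @ 4: {3,4}
'd' @ 5: {1,2,5,6,7,8}  [accepting]
'b' @ 6: {3,4}
'd' @ 7: {1,2,5,6,7,8}  [accepting]
'c' @ 8: {1,2,7,8,9}  [accepting]
'b' @ 9: {3,4}
'd' @ 10: {1,2,5,6,7,8}  [accepting]
'd' @ 11: {1,2,3,4,7,8,9}  [accepting]
final: {1,2,3,4,7,8,9}; accept 1 in set

Answer: ACCEPT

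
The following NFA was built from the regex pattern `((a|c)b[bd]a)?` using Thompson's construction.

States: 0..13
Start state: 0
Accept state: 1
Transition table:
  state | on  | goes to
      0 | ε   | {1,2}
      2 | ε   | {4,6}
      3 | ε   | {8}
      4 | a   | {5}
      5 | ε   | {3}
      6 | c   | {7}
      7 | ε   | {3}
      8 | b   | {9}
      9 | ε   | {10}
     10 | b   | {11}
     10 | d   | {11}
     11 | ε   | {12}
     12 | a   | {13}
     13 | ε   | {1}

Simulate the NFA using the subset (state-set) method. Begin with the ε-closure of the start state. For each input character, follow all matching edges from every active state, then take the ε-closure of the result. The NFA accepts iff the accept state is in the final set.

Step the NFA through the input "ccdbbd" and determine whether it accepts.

initial (ε-close {0}): {0,1,2,4,6}
'c' @ 1: {3,7,8}
'c' @ 2: {}  — state set empty
rest 'dbbd' ignored (set empty)
end set {} — state 1 not in

Answer: REJECT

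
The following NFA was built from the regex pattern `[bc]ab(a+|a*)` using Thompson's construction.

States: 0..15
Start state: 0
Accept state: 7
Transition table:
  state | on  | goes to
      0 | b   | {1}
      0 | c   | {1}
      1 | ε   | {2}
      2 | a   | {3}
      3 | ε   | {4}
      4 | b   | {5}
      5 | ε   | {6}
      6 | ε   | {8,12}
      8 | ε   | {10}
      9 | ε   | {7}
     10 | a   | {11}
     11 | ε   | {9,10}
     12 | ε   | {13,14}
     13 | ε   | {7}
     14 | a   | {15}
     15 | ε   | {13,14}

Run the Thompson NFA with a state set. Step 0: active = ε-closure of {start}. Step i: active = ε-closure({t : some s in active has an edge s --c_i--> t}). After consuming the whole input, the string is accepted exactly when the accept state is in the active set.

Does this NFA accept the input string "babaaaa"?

start: ε-closure({0}) = {0}
'b' @ 1: {1,2}
'a' @ 2: {3,4}
'b' @ 3: {5,6,7,8,10,12,13,14}  ✓accept
'a' @ 4: {7,9,10,11,13,14,15}  ✓accept
'a' @ 5: {7,9,10,11,13,14,15}  ✓accept
'a' @ 6: {7,9,10,11,13,14,15}  ✓accept
'a' @ 7: {7,9,10,11,13,14,15}  ✓accept
after full input: {7,9,10,11,13,14,15}  (accept=7 in)

Answer: ACCEPT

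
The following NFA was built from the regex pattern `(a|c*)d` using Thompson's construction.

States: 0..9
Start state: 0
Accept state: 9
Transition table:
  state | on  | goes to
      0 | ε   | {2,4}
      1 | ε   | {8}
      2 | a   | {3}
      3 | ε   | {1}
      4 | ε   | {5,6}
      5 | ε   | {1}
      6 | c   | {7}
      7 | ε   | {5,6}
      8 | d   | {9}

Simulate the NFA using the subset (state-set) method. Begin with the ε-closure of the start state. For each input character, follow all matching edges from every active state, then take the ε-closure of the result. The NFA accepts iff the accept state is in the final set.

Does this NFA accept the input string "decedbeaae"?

initial (ε-close {0}): {0,1,2,4,5,6,8}
'd' @ 1: {9}  ✓accept
'e' @ 2: {}  — dead — no transitions
rest 'cedbeaae' ignored (set empty)
final: {}; accept 9 not in set

Answer: REJECT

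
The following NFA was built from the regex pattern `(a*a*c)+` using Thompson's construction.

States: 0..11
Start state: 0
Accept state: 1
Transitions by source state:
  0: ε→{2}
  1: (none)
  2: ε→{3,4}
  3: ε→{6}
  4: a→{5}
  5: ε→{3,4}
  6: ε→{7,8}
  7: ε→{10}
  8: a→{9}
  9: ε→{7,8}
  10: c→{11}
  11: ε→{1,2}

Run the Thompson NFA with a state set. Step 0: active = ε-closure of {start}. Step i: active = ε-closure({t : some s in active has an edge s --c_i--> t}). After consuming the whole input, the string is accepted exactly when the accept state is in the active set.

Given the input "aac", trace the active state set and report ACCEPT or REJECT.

Answer: ACCEPT

Trace:
S₀ = ε-closure({0}) = {0,2,3,4,6,7,8,10}
'a' @ 1: {3,4,5,6,7,8,9,10}
'a' @ 2: {3,4,5,6,7,8,9,10}
'c' @ 3: {1,2,3,4,6,7,8,10,11}  (accept∈set)
after full input: {1,2,3,4,6,7,8,10,11}  (accept=1 in)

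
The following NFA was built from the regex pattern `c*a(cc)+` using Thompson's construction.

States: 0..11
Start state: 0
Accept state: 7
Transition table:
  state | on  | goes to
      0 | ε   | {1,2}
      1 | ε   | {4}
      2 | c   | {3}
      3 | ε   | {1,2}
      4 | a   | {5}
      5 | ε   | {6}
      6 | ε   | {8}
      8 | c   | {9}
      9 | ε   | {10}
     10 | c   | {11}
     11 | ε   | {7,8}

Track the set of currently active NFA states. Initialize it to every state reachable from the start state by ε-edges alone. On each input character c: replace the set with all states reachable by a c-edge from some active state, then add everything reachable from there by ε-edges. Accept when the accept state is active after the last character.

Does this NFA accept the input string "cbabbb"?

Answer: REJECT

Derivation:
S₀ = ε-closure({0}) = {0,1,2,4}
'c' @ 1: {1,2,3,4}
'b' @ 2: {}  — state set empty
rest 'abbb' ignored (set empty)
final: {}; accept 7 not in set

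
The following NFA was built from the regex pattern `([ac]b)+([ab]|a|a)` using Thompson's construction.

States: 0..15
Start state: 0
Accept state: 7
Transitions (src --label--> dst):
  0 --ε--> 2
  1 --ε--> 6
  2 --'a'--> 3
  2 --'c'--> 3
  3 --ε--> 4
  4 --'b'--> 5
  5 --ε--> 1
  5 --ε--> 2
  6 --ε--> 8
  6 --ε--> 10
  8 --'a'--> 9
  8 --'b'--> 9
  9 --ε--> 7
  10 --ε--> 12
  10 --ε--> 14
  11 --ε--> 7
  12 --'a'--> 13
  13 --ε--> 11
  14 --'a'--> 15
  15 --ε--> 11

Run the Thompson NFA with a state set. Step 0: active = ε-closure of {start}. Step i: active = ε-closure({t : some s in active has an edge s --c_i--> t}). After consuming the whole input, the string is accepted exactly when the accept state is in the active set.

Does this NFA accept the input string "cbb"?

Answer: ACCEPT

Steps:
initial (ε-close {0}): {0,2}
'c' @ 1: {3,4}
'b' @ 2: {1,2,5,6,8,10,12,14}
'b' @ 3: {7,9}  [accepting]
end set {7,9} — state 7 in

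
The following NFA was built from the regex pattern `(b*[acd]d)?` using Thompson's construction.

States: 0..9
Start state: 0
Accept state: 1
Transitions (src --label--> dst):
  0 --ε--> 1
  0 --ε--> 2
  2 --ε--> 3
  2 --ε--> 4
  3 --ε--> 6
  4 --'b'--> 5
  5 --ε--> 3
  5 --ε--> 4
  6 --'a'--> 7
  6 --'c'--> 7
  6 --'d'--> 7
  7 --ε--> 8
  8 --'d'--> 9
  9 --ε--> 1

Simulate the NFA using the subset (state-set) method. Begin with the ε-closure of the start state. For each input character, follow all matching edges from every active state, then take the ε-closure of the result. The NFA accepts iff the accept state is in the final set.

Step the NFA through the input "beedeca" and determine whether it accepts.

Answer: REJECT

Trace:
S₀ = ε-closure({0}) = {0,1,2,3,4,6}
'b' @ 1: {3,4,5,6}
'e' @ 2: {}  — dead — no transitions
rest 'edeca' ignored (set empty)
after full input: {}  (accept=1 not in)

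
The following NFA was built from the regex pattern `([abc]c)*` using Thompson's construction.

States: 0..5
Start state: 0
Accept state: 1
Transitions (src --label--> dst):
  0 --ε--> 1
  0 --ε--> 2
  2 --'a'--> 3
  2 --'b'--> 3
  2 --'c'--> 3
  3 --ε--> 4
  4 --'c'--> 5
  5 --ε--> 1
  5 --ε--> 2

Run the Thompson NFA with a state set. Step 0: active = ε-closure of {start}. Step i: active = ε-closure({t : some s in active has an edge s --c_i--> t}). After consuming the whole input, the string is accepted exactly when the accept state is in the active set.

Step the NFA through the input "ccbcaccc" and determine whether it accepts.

Answer: ACCEPT

Steps:
start: ε-closure({0}) = {0,1,2}
'c' @ 1: {3,4}
'c' @ 2: {1,2,5}  (accept∈set)
'b' @ 3: {3,4}
'c' @ 4: {1,2,5}  (accept∈set)
'a' @ 5: {3,4}
'c' @ 6: {1,2,5}  (accept∈set)
'c' @ 7: {3,4}
'c' @ 8: {1,2,5}  (accept∈set)
final: {1,2,5}; accept 1 in set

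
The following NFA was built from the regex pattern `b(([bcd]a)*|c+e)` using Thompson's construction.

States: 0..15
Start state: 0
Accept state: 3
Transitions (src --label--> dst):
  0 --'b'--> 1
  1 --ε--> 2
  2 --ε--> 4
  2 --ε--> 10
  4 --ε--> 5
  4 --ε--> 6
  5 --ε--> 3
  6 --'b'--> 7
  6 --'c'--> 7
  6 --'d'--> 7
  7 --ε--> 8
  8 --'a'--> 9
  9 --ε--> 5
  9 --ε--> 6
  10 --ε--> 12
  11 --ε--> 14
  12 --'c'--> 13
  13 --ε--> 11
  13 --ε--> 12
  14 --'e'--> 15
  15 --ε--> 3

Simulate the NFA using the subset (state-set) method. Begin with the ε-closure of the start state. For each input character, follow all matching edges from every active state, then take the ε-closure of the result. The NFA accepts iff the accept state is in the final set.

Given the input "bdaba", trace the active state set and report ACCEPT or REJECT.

start: ε-closure({0}) = {0}
'b' @ 1: {1,2,3,4,5,6,10,12}  (accept∈set)
'd' @ 2: {7,8}
'a' @ 3: {3,5,6,9}  (accept∈set)
'b' @ 4: {7,8}
'a' @ 5: {3,5,6,9}  (accept∈set)
final: {3,5,6,9}; accept 3 in set

Answer: ACCEPT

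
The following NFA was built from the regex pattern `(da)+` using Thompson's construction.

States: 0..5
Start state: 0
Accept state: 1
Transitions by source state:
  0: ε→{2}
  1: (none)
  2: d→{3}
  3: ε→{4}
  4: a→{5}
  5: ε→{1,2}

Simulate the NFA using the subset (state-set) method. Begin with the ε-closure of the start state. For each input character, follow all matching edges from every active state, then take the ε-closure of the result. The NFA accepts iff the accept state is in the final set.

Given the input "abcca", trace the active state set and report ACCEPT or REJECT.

Answer: REJECT

Steps:
start: ε-closure({0}) = {0,2}
'a' @ 1: {}  — dead — no transitions
rest 'bcca' ignored (set empty)
final: {}; accept 1 not in set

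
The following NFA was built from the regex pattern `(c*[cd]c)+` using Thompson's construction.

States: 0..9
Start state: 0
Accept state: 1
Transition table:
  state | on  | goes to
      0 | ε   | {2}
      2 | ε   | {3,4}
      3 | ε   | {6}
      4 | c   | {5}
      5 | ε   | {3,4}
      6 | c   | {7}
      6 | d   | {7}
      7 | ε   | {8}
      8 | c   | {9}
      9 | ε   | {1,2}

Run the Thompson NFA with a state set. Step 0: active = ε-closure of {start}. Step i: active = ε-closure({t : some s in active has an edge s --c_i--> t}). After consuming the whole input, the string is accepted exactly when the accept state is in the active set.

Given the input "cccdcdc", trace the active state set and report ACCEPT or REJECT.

S₀ = ε-closure({0}) = {0,2,3,4,6}
'c' @ 1: {3,4,5,6,7,8}
'c' @ 2: {1,2,3,4,5,6,7,8,9}  ✓accept
'c' @ 3: {1,2,3,4,5,6,7,8,9}  ✓accept
'd' @ 4: {7,8}
'c' @ 5: {1,2,3,4,6,9}  ✓accept
'd' @ 6: {7,8}
'c' @ 7: {1,2,3,4,6,9}  ✓accept
final: {1,2,3,4,6,9}; accept 1 in set

Answer: ACCEPT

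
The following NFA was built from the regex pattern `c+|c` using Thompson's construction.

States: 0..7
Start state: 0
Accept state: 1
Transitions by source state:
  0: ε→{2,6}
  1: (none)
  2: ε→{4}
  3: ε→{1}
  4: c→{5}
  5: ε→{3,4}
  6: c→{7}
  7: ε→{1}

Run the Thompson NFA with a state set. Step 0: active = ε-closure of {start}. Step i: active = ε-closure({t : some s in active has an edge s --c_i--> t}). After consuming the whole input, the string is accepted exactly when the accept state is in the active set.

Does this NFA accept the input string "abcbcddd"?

start: ε-closure({0}) = {0,2,4,6}
'a' @ 1: {}  — dead — no transitions
rest 'bcbcddd' ignored (set empty)
after full input: {}  (accept=1 not in)

Answer: REJECT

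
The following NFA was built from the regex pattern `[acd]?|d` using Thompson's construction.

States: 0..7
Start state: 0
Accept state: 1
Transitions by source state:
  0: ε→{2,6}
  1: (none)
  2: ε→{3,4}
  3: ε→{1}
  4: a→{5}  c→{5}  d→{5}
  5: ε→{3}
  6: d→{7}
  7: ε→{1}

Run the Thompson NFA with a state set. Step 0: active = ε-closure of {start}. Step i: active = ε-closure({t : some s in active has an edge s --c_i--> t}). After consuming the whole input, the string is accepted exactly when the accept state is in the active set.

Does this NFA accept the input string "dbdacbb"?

Answer: REJECT

Derivation:
initial (ε-close {0}): {0,1,2,3,4,6}
'd' @ 1: {1,3,5,7}  (accept∈set)
'b' @ 2: {}  — no active states
rest 'dacbb' ignored (set empty)
final: {}; accept 1 not in set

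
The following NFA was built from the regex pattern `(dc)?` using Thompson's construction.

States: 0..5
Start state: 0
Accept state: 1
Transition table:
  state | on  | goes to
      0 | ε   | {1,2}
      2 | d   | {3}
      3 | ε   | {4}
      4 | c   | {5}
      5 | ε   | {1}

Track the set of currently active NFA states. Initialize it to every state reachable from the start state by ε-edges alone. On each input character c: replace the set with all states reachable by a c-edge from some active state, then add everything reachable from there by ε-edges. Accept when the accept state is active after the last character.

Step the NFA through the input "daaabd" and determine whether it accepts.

initial (ε-close {0}): {0,1,2}
'd' @ 1: {3,4}
'a' @ 2: {}  — state set empty
rest 'aabd' ignored (set empty)
end set {} — state 1 not in

Answer: REJECT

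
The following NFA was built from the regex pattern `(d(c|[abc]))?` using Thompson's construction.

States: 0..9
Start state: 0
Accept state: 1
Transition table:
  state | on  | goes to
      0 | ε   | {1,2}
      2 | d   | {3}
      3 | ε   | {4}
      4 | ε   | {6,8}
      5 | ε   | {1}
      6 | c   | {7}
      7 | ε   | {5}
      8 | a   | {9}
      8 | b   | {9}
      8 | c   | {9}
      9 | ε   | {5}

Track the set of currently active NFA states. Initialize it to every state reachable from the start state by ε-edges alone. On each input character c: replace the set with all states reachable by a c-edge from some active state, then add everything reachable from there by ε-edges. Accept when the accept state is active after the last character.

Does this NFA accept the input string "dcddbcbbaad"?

Answer: REJECT

Derivation:
start: ε-closure({0}) = {0,1,2}
'd' @ 1: {3,4,6,8}
'c' @ 2: {1,5,7,9}  (accept∈set)
'd' @ 3: {}  — dead — no transitions
rest 'dbcbbaad' ignored (set empty)
end set {} — state 1 not in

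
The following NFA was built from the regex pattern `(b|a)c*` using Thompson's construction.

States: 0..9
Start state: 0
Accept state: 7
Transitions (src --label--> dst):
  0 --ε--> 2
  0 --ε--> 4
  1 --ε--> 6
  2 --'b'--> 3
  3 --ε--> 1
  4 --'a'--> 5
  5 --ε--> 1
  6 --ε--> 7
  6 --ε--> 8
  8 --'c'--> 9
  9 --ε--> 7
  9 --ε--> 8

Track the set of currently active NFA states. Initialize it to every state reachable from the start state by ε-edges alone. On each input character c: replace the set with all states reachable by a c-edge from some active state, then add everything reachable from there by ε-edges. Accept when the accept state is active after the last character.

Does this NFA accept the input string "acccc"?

Answer: ACCEPT

Trace:
S₀ = ε-closure({0}) = {0,2,4}
'a' @ 1: {1,5,6,7,8}  [accepting]
'c' @ 2: {7,8,9}  [accepting]
'c' @ 3: {7,8,9}  [accepting]
'c' @ 4: {7,8,9}  [accepting]
'c' @ 5: {7,8,9}  [accepting]
end set {7,8,9} — state 7 in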